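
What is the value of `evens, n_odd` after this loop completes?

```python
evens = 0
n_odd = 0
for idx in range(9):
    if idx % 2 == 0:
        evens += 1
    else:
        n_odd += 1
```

Count evens and odds in range(9)
`evens, n_odd` takes the values: (0, 0) → (1, 0) → (1, 1) → (2, 1) → (2, 2) → (3, 2) → (3, 3) → (4, 3) → (4, 4) → (5, 4)

Answer: 5, 4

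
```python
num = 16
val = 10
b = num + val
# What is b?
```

Trace:
`num = 16` → num = 16
`val = 10` → val = 10
`b = num + val` → b = 26
So b = 26

Answer: 26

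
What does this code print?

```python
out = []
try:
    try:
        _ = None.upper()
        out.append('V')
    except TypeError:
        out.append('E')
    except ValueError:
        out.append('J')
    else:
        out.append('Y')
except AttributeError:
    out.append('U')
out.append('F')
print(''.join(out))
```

Execution trace: 'U' (outer except AttributeError) → 'F' (after the try/except). Output: UF

Answer: UF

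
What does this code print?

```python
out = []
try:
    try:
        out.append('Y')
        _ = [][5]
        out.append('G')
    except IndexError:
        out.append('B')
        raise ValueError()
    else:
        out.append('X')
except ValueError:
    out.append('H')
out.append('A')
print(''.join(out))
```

Execution trace: 'Y' (inner try body) → 'B' (inner except IndexError) → 'H' (outer except ValueError) → 'A' (after the try/except). Output: YBHA

Answer: YBHA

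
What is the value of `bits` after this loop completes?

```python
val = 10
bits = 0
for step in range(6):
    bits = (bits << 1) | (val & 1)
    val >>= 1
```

Reverse lowest 6 bits of 10
`bits` takes the values: 0 → 1 → 2 → 5 → 10 → 20

Answer: 20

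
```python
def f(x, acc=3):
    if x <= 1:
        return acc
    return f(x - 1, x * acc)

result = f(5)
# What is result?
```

Accumulator trace (n, acc): (5, 3) -> (4, 15) -> (3, 60) -> (2, 180) -> (1, 360) -> return 360

Answer: 360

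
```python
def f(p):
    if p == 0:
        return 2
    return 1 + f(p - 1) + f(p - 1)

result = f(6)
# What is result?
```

f(p) = 1 + 2·f(p-1), f(0)=2. Closed form: (2+1)·2^6 - 1 = 191.

Answer: 191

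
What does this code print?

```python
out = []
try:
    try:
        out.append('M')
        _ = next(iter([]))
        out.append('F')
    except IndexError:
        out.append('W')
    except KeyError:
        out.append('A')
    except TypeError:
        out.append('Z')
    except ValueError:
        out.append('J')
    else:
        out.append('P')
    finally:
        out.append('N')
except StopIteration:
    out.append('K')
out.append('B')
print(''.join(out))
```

Execution trace: 'M' (try body) → 'N' (finally) → 'K' (outer except StopIteration) → 'B' (after the try/except). Output: MNKB

Answer: MNKB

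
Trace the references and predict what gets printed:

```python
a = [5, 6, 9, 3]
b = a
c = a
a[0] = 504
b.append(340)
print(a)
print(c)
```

Key concept: multiple aliases.
Step by step:
`a = [5, 6, 9, 3]` → a = [5, 6, 9, 3]
`b = a` → b = [5, 6, 9, 3] (same object as a)
`c = a` → c = [5, 6, 9, 3] (same object as a, b)
`a[0] = 504` → a = [504, 6, 9, 3] (same object as b, c); b = [504, 6, 9, 3] (same object as a, c); c = [504, 6, 9, 3] (same object as a, b)
`b.append(340)` → a = [504, 6, 9, 3, 340] (same object as b, c); b = [504, 6, 9, 3, 340] (same object as a, c); c = [504, 6, 9, 3, 340] (same object as a, b)
`print(a)` → prints [504, 6, 9, 3, 340]
`print(c)` → prints [504, 6, 9, 3, 340]

Answer:
[504, 6, 9, 3, 340]
[504, 6, 9, 3, 340]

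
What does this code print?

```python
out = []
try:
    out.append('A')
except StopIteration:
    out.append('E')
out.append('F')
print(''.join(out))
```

Execution trace: 'A' (try body, no exception) → 'F' (after the try/except). Output: AF

Answer: AF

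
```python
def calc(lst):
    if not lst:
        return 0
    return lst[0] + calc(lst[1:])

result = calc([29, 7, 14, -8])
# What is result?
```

29 + 7 + 14 + (-8) + 0 = 42

Answer: 42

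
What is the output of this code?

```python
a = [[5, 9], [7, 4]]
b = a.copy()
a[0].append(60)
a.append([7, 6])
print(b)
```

Key concept: shallow copy with nested lists.
Step by step:
`a = [[5, 9], [7, 4]]` → a = [[5, 9], [7, 4]]
`b = a.copy()` → b = [[5, 9], [7, 4]]
`a[0].append(60)` → a = [[5, 9, 60], [7, 4]]; b = [[5, 9, 60], [7, 4]]
`a.append([7, 6])` → a = [[5, 9, 60], [7, 4], [7, 6]]
`print(b)` → prints [[5, 9, 60], [7, 4]]

Answer: [[5, 9, 60], [7, 4]]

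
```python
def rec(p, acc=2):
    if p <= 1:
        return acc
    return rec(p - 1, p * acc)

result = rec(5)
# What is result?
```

Accumulator trace (n, acc): (5, 2) -> (4, 10) -> (3, 40) -> (2, 120) -> (1, 240) -> return 240

Answer: 240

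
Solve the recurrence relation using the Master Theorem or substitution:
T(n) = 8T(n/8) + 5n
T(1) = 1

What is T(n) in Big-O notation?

By Master Theorem: a=8, b=8, f(n)=5n. Since log_8(8) = 1 and f(n) = Θ(n^1), Case 2 applies. T(n) = O(n log n).

Answer: O(n log n)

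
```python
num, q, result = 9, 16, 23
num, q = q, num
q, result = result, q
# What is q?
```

Trace:
`num, q, result = 9, 16, 23` → num = 9; q = 16; result = 23
`num, q = q, num` → num = 16; q = 9
`q, result = result, q` → q = 23; result = 9
So q = 23

Answer: 23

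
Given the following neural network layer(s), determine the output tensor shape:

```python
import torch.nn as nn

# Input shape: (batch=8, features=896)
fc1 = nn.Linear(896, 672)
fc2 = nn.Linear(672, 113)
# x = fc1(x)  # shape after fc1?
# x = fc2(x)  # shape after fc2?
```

Input: (8, 896) -> after fc1: (8, 672) -> Output: (8, 113)

Answer: (8, 113)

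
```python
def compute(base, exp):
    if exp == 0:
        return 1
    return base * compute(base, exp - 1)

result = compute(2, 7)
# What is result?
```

compute(2, 7) = 2 * 2 * 2 * 2 * 2 * 2 * 2 = 128

Answer: 128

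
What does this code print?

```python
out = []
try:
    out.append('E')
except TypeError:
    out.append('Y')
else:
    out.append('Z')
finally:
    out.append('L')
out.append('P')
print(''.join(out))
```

Execution trace: 'E' (try body, no exception) → 'Z' (else) → 'L' (finally) → 'P' (after the try/except). Output: EZLP

Answer: EZLP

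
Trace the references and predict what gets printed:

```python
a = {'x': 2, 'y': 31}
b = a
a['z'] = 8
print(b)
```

Key concept: dict aliasing.
Step by step:
`a = {'x': 2, 'y': 31}` → a = {'x': 2, 'y': 31}
`b = a` → b = {'x': 2, 'y': 31} (same object as a)
`a['z'] = 8` → a = {'x': 2, 'y': 31, 'z': 8} (same object as b); b = {'x': 2, 'y': 31, 'z': 8} (same object as a)
`print(b)` → prints {'x': 2, 'y': 31, 'z': 8}

Answer: {'x': 2, 'y': 31, 'z': 8}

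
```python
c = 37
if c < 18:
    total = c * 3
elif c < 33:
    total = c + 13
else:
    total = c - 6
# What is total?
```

Trace:
`c = 37` → c = 37
`if c < 18: ...` → c < 18 is False, c < 33 is False, take else branch → total = 31
So total = 31

Answer: 31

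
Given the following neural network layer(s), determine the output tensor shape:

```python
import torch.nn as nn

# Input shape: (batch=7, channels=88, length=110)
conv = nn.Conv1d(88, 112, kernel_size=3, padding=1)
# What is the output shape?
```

Input: (7, 88, 110) -> Output: (7, 112, 110)

Answer: (7, 112, 110)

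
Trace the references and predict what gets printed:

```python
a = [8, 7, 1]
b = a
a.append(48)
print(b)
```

Key concept: basic list aliasing.
Step by step:
`a = [8, 7, 1]` → a = [8, 7, 1]
`b = a` → b = [8, 7, 1] (same object as a)
`a.append(48)` → a = [8, 7, 1, 48] (same object as b); b = [8, 7, 1, 48] (same object as a)
`print(b)` → prints [8, 7, 1, 48]

Answer: [8, 7, 1, 48]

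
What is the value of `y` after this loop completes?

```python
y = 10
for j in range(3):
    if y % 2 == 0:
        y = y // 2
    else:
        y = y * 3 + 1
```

Collatz-style transformation from 10
`y` takes the values: 10 → 5 → 16 → 8

Answer: 8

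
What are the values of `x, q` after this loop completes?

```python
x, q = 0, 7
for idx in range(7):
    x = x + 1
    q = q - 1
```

x goes 0→7, q goes 7→0
`x, q` takes the values: (0, 7) → (1, 7) → (1, 6) → (2, 6) → (2, 5) → (3, 5) → (3, 4) → (4, 4) → (4, 3) → (5, 3) → (5, 2) → (6, 2) → (6, 1) → (7, 1) → (7, 0)

Answer: 7, 0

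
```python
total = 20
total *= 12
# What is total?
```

Trace:
`total = 20` → total = 20
`total *= 12` → total = 240
So total = 240

Answer: 240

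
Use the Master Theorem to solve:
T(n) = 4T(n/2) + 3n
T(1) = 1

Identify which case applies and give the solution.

a=4, b=2, f(n)=3n. log_2(4) = 2. Since c=1 < 2, Case 1 applies: T(n) = Θ(n^log_b(a)) = O(n^2).

Answer: O(n^2) - Case 1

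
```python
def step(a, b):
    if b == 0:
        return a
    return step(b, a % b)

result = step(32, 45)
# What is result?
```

step(32, 45) -> step(45, 32) -> step(32, 13) -> step(13, 6) -> step(6, 1) -> step(1, 0) -> 1

Answer: 1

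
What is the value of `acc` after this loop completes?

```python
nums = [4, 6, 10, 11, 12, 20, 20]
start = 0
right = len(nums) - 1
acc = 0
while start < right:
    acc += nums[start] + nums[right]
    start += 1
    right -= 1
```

Sum of pairs from ends
`acc` takes the values: 0 → 24 → 50 → 72

Answer: 72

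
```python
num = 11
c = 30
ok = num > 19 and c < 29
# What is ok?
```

Trace:
`num = 11` → num = 11
`c = 30` → c = 30
`ok = num > 19 and c < 29` → ok = False
So ok = False

Answer: False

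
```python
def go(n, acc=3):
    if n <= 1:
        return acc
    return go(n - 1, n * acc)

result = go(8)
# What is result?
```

Accumulator trace (n, acc): (8, 3) -> (7, 24) -> (6, 168) -> (5, 1008) -> (4, 5040) -> (3, 20160) -> (2, 60480) -> (1, 120960) -> return 120960

Answer: 120960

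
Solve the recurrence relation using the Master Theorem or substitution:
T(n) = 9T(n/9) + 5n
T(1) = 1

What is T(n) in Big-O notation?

By Master Theorem: a=9, b=9, f(n)=5n. Since log_9(9) = 1 and f(n) = Θ(n^1), Case 2 applies. T(n) = O(n log n).

Answer: O(n log n)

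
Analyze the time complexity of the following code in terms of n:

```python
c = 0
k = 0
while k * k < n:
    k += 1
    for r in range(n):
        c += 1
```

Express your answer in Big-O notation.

Each loop level contributes: √n × n. Multiplying the contributions gives O(n√n).

Answer: O(n√n)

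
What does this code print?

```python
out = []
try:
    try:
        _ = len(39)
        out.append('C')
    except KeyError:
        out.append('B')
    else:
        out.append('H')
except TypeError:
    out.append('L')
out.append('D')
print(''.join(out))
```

Execution trace: 'L' (outer except TypeError) → 'D' (after the try/except). Output: LD

Answer: LD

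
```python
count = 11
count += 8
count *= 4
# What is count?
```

Trace:
`count = 11` → count = 11
`count += 8` → count = 19
`count *= 4` → count = 76
So count = 76

Answer: 76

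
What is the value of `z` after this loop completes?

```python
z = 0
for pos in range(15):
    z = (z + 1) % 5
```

Increment mod 5, 15 times = 0
`z` takes the values: 0 → 1 → 2 → 3 → 4 → 0 → 1 → 2 → 3 → 4 → 0 → 1 → 2 → 3 → 4 → 0

Answer: 0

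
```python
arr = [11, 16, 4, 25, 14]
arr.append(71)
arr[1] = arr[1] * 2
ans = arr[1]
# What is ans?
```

Trace:
`arr = [11, 16, 4, 25, 14]` → arr = [11, 16, 4, 25, 14]
`arr.append(71)` → arr = [11, 16, 4, 25, 14, 71]
`arr[1] = arr[1] * 2` → arr = [11, 32, 4, 25, 14, 71]
`ans = arr[1]` → ans = 32
So ans = 32

Answer: 32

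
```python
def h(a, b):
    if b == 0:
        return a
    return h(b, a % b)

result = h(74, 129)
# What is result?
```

h(74, 129) -> h(129, 74) -> h(74, 55) -> h(55, 19) -> h(19, 17) -> h(17, 2) -> h(2, 1) -> h(1, 0) -> 1

Answer: 1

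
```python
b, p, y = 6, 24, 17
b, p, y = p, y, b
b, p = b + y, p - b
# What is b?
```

Trace:
`b, p, y = 6, 24, 17` → b = 6; p = 24; y = 17
`b, p, y = p, y, b` → b = 24; p = 17; y = 6
`b, p = b + y, p - b` → b = 30; p = -7
So b = 30

Answer: 30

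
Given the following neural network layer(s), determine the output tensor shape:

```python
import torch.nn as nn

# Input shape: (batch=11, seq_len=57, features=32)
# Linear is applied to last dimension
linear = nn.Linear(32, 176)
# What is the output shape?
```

Input: (11, 57, 32) -> Output: (11, 57, 176)

Answer: (11, 57, 176)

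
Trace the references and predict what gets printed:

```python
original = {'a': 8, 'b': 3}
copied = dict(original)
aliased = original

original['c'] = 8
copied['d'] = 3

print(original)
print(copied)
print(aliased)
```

Key concept: dict() creates copy, assignment creates alias.
Step by step:
`original = {'a': 8, 'b': 3}` → original = {'a': 8, 'b': 3}
`copied = dict(original)` → copied = {'a': 8, 'b': 3}
`aliased = original` → aliased = {'a': 8, 'b': 3} (same object as original)
`original['c'] = 8` → original = {'a': 8, 'b': 3, 'c': 8} (same object as aliased); aliased = {'a': 8, 'b': 3, 'c': 8} (same object as original)
`copied['d'] = 3` → copied = {'a': 8, 'b': 3, 'd': 3}
`print(original)` → prints {'a': 8, 'b': 3, 'c': 8}
`print(copied)` → prints {'a': 8, 'b': 3, 'd': 3}
`print(aliased)` → prints {'a': 8, 'b': 3, 'c': 8}

Answer:
{'a': 8, 'b': 3, 'c': 8}
{'a': 8, 'b': 3, 'd': 3}
{'a': 8, 'b': 3, 'c': 8}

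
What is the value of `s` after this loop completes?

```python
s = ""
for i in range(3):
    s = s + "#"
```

Repeat '#' 3 times
`s` takes the values: "" → "#" → "##" → "###"

Answer: "###"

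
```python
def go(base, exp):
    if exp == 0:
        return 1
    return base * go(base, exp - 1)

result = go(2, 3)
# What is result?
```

go(2, 3) = 2 * 2 * 2 = 8

Answer: 8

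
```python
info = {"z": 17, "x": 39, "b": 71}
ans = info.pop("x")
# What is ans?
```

Trace:
`info = {"z": 17, "x": 39, "b": 71}` → info = {'z': 17, 'x': 39, 'b': 71}
`ans = info.pop("x")` → info = {'z': 17, 'b': 71}; ans = 39
So ans = 39

Answer: 39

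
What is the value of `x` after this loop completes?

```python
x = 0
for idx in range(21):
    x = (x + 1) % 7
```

Increment mod 7, 21 times = 0
`x` takes the values: 0 → 1 → 2 → 3 → 4 → 5 → 6 → 0 → 1 → 2 → 3 → 4 → 5 → 6 → 0 → 1 → 2 → 3 → 4 → 5 → 6 → 0

Answer: 0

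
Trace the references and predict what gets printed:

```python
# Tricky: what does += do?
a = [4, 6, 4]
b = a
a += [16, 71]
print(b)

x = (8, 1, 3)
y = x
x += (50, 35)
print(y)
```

Key concept: += behavior differs for mutable vs immutable.
Step by step:
`a = [4, 6, 4]` → a = [4, 6, 4]
`b = a` → b = [4, 6, 4] (same object as a)
`a += [16, 71]` → a = [4, 6, 4, 16, 71] (same object as b); b = [4, 6, 4, 16, 71] (same object as a)
`print(b)` → prints [4, 6, 4, 16, 71]
`x = (8, 1, 3)` → x = (8, 1, 3)
`y = x` → y = (8, 1, 3)
`x += (50, 35)` → x = (8, 1, 3, 50, 35)
`print(y)` → prints (8, 1, 3)

Answer:
[4, 6, 4, 16, 71]
(8, 1, 3)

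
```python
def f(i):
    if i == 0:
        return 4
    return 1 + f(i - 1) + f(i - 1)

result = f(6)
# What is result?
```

f(i) = 1 + 2·f(i-1), f(0)=4. Closed form: (4+1)·2^6 - 1 = 319.

Answer: 319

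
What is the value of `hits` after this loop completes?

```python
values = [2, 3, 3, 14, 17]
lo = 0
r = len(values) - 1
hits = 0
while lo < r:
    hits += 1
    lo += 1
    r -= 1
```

Iterations until pointers meet (list length 5)
`hits` takes the values: 0 → 1 → 2

Answer: 2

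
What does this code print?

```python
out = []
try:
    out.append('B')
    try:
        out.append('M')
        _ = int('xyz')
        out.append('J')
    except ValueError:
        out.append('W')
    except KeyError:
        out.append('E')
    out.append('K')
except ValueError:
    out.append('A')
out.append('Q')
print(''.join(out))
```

Execution trace: 'B' (try body) → 'M' (inner try body) → 'W' (inner except ValueError) → 'K' (try body, no exception) → 'Q' (after the try/except). Output: BMWKQ

Answer: BMWKQ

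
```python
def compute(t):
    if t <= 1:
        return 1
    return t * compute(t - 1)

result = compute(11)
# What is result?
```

compute(11) = 11 * 10 * 9 * 8 * 7 * 6 * 5 * 4 * 3 * 2 * 1 = 39916800

Answer: 39916800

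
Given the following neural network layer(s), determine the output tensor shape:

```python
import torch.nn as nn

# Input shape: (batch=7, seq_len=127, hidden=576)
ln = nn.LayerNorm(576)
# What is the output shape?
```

Input: (7, 127, 576) -> Output: (7, 127, 576)

Answer: (7, 127, 576)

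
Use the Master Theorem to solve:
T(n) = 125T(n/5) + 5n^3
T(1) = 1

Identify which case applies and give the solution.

a=125, b=5, f(n)=5n^3. log_5(125) = 3. Since c=3 = 3, Case 2 applies: T(n) = Θ(n^log_b(a) · log n) = O(n^3 log n).

Answer: O(n^3 log n) - Case 2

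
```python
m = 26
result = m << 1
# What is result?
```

Trace:
`m = 26` → m = 26
`result = m << 1` → result = 52
So result = 52

Answer: 52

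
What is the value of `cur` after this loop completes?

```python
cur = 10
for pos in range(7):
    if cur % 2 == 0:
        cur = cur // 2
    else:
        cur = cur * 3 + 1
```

Collatz-style transformation from 10
`cur` takes the values: 10 → 5 → 16 → 8 → 4 → 2 → 1 → 4

Answer: 4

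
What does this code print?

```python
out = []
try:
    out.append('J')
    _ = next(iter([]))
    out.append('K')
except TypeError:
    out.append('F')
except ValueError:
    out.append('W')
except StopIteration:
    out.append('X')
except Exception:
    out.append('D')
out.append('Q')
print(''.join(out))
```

Execution trace: 'J' (try body) → 'X' (except StopIteration) → 'Q' (after the try/except). Output: JXQ

Answer: JXQ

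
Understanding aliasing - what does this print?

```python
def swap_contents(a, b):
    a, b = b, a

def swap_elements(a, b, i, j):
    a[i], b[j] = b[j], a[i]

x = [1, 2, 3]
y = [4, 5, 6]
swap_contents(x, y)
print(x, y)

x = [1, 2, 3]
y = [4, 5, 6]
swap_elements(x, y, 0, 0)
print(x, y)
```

Key concept: parameter rebinding vs mutation.
Step by step:
`x = [1, 2, 3]` → x = [1, 2, 3]
`y = [4, 5, 6]` → y = [4, 5, 6]
`swap_contents(x, y)` → no visible change to tracked variables
`print(x, y)` → prints [1, 2, 3] [4, 5, 6]
`x = [1, 2, 3]` → x = [1, 2, 3]
`y = [4, 5, 6]` → y = [4, 5, 6]
`swap_elements(x, y, 0, 0)` → x = [4, 2, 3]; y = [1, 5, 6]
`print(x, y)` → prints [4, 2, 3] [1, 5, 6]

Answer:
[1, 2, 3] [4, 5, 6]
[4, 2, 3] [1, 5, 6]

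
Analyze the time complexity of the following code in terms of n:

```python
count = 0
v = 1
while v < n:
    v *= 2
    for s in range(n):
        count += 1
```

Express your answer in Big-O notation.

Each loop level contributes: log n × n. Multiplying the contributions gives O(n log n).

Answer: O(n log n)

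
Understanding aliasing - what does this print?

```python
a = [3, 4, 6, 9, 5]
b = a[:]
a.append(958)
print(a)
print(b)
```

Key concept: slice [:] creates copy.
Step by step:
`a = [3, 4, 6, 9, 5]` → a = [3, 4, 6, 9, 5]
`b = a[:]` → b = [3, 4, 6, 9, 5]
`a.append(958)` → a = [3, 4, 6, 9, 5, 958]
`print(a)` → prints [3, 4, 6, 9, 5, 958]
`print(b)` → prints [3, 4, 6, 9, 5]

Answer:
[3, 4, 6, 9, 5, 958]
[3, 4, 6, 9, 5]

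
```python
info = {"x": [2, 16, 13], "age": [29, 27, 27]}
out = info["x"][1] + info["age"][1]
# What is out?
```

Trace:
`info = {"x": [2, 16, 13], "age": [29, 27, 27]}` → info = {'x': [2, 16, 13], 'age': [29, 27, 27]}
`out = info["x"][1] + info["age"][1]` → out = 43
So out = 43

Answer: 43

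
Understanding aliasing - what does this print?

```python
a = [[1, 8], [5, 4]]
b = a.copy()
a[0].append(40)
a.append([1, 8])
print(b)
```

Key concept: shallow copy with nested lists.
Step by step:
`a = [[1, 8], [5, 4]]` → a = [[1, 8], [5, 4]]
`b = a.copy()` → b = [[1, 8], [5, 4]]
`a[0].append(40)` → a = [[1, 8, 40], [5, 4]]; b = [[1, 8, 40], [5, 4]]
`a.append([1, 8])` → a = [[1, 8, 40], [5, 4], [1, 8]]
`print(b)` → prints [[1, 8, 40], [5, 4]]

Answer: [[1, 8, 40], [5, 4]]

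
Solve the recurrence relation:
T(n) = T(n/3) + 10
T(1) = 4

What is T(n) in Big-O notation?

Each step divides n by 3 and adds 10. After log_3(n) steps we reach T(1)=4. So T(n) = 10·log_3(n) + 4 = O(log n).

Answer: O(log n)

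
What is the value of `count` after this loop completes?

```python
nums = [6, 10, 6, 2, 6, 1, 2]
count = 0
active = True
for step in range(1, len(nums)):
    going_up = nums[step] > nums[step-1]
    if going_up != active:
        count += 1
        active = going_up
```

Count direction changes in [6, 10, 6, 2, 6, 1, 2]
`count` takes the values: 0 → 1 → 2 → 3 → 4

Answer: 4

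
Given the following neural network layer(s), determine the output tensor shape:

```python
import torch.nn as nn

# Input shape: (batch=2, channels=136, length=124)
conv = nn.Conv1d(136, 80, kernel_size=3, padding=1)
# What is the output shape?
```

Input: (2, 136, 124) -> Output: (2, 80, 124)

Answer: (2, 80, 124)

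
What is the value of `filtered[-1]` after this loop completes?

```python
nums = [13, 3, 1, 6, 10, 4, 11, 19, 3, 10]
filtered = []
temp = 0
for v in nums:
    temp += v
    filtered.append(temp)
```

Cumulative sum ends at 80
`filtered` takes the values: [] → [13] → [13, 16] → [13, 16, 17] → [13, 16, 17, 23] → [13, 16, 17, 23, 33] → [13, 16, 17, 23, 33, 37] → [13, 16, 17, 23, 33, 37, 48] → [13, 16, 17, 23, 33, 37, 48, 67] → [13, 16, 17, 23, 33, 37, 48, 67, 70] → [13, 16, 17, 23, 33, 37, 48, 67, 70, 80]
So `filtered[-1]` = 80

Answer: 80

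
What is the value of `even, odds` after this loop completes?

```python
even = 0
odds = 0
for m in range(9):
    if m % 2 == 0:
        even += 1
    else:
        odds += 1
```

Count evens and odds in range(9)
`even, odds` takes the values: (0, 0) → (1, 0) → (1, 1) → (2, 1) → (2, 2) → (3, 2) → (3, 3) → (4, 3) → (4, 4) → (5, 4)

Answer: 5, 4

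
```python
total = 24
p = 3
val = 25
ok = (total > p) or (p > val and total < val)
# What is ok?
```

Trace:
`total = 24` → total = 24
`p = 3` → p = 3
`val = 25` → val = 25
`ok = (total > p) or (p > val and total < val)` → ok = True
So ok = True

Answer: True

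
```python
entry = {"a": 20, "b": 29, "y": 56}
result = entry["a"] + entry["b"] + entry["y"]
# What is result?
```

Trace:
`entry = {"a": 20, "b": 29, "y": 56}` → entry = {'a': 20, 'b': 29, 'y': 56}
`result = entry["a"] + entry["b"] + entry["y"]` → result = 105
So result = 105

Answer: 105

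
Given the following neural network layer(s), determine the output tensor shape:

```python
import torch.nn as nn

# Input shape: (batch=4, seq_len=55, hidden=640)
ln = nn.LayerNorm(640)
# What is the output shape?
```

Input: (4, 55, 640) -> Output: (4, 55, 640)

Answer: (4, 55, 640)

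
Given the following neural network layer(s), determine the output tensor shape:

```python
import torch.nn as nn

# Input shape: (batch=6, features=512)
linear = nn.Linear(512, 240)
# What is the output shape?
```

Input: (6, 512) -> Output: (6, 240)

Answer: (6, 240)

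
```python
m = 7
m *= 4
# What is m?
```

Trace:
`m = 7` → m = 7
`m *= 4` → m = 28
So m = 28

Answer: 28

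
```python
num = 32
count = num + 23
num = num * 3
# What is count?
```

Trace:
`num = 32` → num = 32
`count = num + 23` → count = 55
`num = num * 3` → num = 96
So count = 55

Answer: 55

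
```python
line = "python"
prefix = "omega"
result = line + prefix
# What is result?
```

Trace:
`line = "python"` → line = 'python'
`prefix = "omega"` → prefix = 'omega'
`result = line + prefix` → result = 'pythonomega'
So result = 'pythonomega'

Answer: 'pythonomega'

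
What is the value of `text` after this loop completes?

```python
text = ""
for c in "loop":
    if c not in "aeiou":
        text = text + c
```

Remove vowels from 'loop'
`text` takes the values: "" → "l" → "lp"

Answer: "lp"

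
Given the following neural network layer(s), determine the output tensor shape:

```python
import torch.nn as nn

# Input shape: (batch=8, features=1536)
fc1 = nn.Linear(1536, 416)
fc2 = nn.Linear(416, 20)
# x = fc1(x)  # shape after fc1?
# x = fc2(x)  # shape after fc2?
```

Input: (8, 1536) -> after fc1: (8, 416) -> Output: (8, 20)

Answer: (8, 20)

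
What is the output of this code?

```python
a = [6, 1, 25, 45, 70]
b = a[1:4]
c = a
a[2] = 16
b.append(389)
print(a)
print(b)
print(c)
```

Key concept: slice vs alias.
Step by step:
`a = [6, 1, 25, 45, 70]` → a = [6, 1, 25, 45, 70]
`b = a[1:4]` → b = [1, 25, 45]
`c = a` → c = [6, 1, 25, 45, 70] (same object as a)
`a[2] = 16` → a = [6, 1, 16, 45, 70] (same object as c); c = [6, 1, 16, 45, 70] (same object as a)
`b.append(389)` → b = [1, 25, 45, 389]
`print(a)` → prints [6, 1, 16, 45, 70]
`print(b)` → prints [1, 25, 45, 389]
`print(c)` → prints [6, 1, 16, 45, 70]

Answer:
[6, 1, 16, 45, 70]
[1, 25, 45, 389]
[6, 1, 16, 45, 70]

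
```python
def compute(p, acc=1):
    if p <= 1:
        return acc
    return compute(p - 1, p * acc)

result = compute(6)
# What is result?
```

Accumulator trace (n, acc): (6, 1) -> (5, 6) -> (4, 30) -> (3, 120) -> (2, 360) -> (1, 720) -> return 720

Answer: 720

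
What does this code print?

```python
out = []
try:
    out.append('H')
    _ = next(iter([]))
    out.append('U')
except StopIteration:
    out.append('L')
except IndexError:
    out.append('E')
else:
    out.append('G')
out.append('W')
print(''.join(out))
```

Execution trace: 'H' (try body) → 'L' (except StopIteration) → 'W' (after the try/except). Output: HLW

Answer: HLW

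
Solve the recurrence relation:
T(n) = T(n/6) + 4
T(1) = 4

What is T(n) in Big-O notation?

Each step divides n by 6 and adds 4. After log_6(n) steps we reach T(1)=4. So T(n) = 4·log_6(n) + 4 = O(log n).

Answer: O(log n)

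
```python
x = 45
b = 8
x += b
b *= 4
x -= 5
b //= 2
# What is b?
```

Trace:
`x = 45` → x = 45
`b = 8` → b = 8
`x += b` → x = 53
`b *= 4` → b = 32
`x -= 5` → x = 48
`b //= 2` → b = 16
So b = 16

Answer: 16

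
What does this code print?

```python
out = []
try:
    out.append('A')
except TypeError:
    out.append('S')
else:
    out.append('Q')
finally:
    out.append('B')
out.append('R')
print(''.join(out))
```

Execution trace: 'A' (try body, no exception) → 'Q' (else) → 'B' (finally) → 'R' (after the try/except). Output: AQBR

Answer: AQBR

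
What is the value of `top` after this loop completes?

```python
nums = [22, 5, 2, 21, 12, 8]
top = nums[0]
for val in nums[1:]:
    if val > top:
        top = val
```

Maximum of [22, 5, 2, 21, 12, 8]
`top` takes the values: 22

Answer: 22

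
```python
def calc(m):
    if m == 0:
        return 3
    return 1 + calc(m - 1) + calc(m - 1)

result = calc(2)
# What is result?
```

calc(m) = 1 + 2·calc(m-1), calc(0)=3. Closed form: (3+1)·2^2 - 1 = 15.

Answer: 15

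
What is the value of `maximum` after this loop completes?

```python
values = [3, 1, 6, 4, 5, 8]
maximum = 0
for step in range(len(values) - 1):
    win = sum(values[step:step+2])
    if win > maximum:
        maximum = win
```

Max sum of 2-element window in [3, 1, 6, 4, 5, 8]
`maximum` takes the values: 0 → 4 → 7 → 10 → 13

Answer: 13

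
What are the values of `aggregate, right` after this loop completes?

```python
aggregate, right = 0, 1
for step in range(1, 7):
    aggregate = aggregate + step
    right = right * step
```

Sum and factorial of 1 to 6
`aggregate, right` takes the values: (0, 1) → (1, 1) → (3, 1) → (3, 2) → (6, 2) → (6, 6) → (10, 6) → (10, 24) → (15, 24) → (15, 120) → (21, 120) → (21, 720)

Answer: 21, 720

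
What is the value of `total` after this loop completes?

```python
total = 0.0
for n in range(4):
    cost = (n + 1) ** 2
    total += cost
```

Sum of squared losses 1² + 2² + ... + 4²
`total` takes the values: 0.0 → 1.0 → 5.0 → 14.0 → 30.0

Answer: 30.0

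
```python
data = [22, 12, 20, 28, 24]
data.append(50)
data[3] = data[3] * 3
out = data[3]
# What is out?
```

Trace:
`data = [22, 12, 20, 28, 24]` → data = [22, 12, 20, 28, 24]
`data.append(50)` → data = [22, 12, 20, 28, 24, 50]
`data[3] = data[3] * 3` → data = [22, 12, 20, 84, 24, 50]
`out = data[3]` → out = 84
So out = 84

Answer: 84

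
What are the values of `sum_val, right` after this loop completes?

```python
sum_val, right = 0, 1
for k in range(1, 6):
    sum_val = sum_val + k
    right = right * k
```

Sum and factorial of 1 to 5
`sum_val, right` takes the values: (0, 1) → (1, 1) → (3, 1) → (3, 2) → (6, 2) → (6, 6) → (10, 6) → (10, 24) → (15, 24) → (15, 120)

Answer: 15, 120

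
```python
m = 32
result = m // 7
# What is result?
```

Trace:
`m = 32` → m = 32
`result = m // 7` → result = 4
So result = 4

Answer: 4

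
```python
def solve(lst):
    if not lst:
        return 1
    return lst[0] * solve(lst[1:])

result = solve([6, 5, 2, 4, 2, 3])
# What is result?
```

Product over [6, 5, 2, 4, 2, 3] = 6 * 5 * 2 * 4 * 2 * 3 = 1440

Answer: 1440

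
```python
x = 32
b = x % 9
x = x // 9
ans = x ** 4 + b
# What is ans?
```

Trace:
`x = 32` → x = 32
`b = x % 9` → b = 5
`x = x // 9` → x = 3
`ans = x ** 4 + b` → ans = 86
So ans = 86

Answer: 86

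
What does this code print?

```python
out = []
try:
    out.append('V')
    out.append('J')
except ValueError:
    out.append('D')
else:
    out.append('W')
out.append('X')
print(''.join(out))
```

Execution trace: 'V' (try body) → 'J' (try body, no exception) → 'W' (else) → 'X' (after the try/except). Output: VJWX

Answer: VJWX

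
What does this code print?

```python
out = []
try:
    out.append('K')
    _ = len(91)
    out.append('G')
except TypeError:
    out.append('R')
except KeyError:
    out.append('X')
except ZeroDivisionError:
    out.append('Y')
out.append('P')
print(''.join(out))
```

Execution trace: 'K' (try body) → 'R' (except TypeError) → 'P' (after the try/except). Output: KRP

Answer: KRP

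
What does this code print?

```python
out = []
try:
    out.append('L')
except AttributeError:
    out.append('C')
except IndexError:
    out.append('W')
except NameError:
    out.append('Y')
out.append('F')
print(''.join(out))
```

Execution trace: 'L' (try body, no exception) → 'F' (after the try/except). Output: LF

Answer: LF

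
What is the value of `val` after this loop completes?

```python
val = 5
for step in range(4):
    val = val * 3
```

Multiply by 3, 4 times: 5 * 3^4 = 405
`val` takes the values: 5 → 15 → 45 → 135 → 405

Answer: 405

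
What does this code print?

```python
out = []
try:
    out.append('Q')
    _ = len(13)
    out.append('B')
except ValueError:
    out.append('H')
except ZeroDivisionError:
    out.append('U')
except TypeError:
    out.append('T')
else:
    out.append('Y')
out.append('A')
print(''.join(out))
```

Execution trace: 'Q' (try body) → 'T' (except TypeError) → 'A' (after the try/except). Output: QTA

Answer: QTA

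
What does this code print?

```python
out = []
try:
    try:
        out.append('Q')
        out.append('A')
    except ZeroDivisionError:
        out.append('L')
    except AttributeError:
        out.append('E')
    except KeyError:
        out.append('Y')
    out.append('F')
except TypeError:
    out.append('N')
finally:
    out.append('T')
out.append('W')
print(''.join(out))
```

Execution trace: 'Q' (inner try body) → 'A' (inner try body, no exception) → 'F' (try body, no exception) → 'T' (finally) → 'W' (after the try/except). Output: QAFTW

Answer: QAFTW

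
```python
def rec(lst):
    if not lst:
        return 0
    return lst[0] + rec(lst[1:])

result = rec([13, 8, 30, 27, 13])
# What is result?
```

13 + 8 + 30 + 27 + 13 + 0 = 91

Answer: 91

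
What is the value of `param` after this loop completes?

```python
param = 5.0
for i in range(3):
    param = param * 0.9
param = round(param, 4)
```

Exponential decay: 5.0 * 0.9^3
`param` takes the values: 5.0 → 4.5 → 4.05 → 3.645

Answer: 3.645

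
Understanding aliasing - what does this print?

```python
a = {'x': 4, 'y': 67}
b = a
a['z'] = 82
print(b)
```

Key concept: dict aliasing.
Step by step:
`a = {'x': 4, 'y': 67}` → a = {'x': 4, 'y': 67}
`b = a` → b = {'x': 4, 'y': 67} (same object as a)
`a['z'] = 82` → a = {'x': 4, 'y': 67, 'z': 82} (same object as b); b = {'x': 4, 'y': 67, 'z': 82} (same object as a)
`print(b)` → prints {'x': 4, 'y': 67, 'z': 82}

Answer: {'x': 4, 'y': 67, 'z': 82}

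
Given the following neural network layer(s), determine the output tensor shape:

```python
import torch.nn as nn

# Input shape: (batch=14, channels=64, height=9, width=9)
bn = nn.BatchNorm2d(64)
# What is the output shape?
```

Input: (14, 64, 9, 9) -> Output: (14, 64, 9, 9)

Answer: (14, 64, 9, 9)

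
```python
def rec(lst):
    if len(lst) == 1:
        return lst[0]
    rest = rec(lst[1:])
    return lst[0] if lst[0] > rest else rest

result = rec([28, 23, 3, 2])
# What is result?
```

Recursive max over [28, 23, 3, 2] = 28

Answer: 28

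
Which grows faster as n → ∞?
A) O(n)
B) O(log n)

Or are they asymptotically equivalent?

O(n) vs O(log n): Higher order terms dominate.

Answer: A) O(n) grows faster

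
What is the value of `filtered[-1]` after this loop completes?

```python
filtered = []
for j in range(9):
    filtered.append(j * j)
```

Last element of squares 0 to 8
`filtered` takes the values: [] → [0] → [0, 1] → [0, 1, 4] → [0, 1, 4, 9] → [0, 1, 4, 9, 16] → [0, 1, 4, 9, 16, 25] → [0, 1, 4, 9, 16, 25, 36] → [0, 1, 4, 9, 16, 25, 36, 49] → [0, 1, 4, 9, 16, 25, 36, 49, 64]
So `filtered[-1]` = 64

Answer: 64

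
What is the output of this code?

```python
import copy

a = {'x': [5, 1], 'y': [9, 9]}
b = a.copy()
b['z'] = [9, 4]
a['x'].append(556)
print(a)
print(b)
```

Key concept: shallow copy of dict with mutable values.
Step by step:
`a = {'x': [5, 1], 'y': [9, 9]}` → a = {'x': [5, 1], 'y': [9, 9]}
`b = a.copy()` → b = {'x': [5, 1], 'y': [9, 9]}
`b['z'] = [9, 4]` → b = {'x': [5, 1], 'y': [9, 9], 'z': [9, 4]}
`a['x'].append(556)` → a = {'x': [5, 1, 556], 'y': [9, 9]}; b = {'x': [5, 1, 556], 'y': [9, 9], 'z': [9, 4]}
`print(a)` → prints {'x': [5, 1, 556], 'y': [9, 9]}
`print(b)` → prints {'x': [5, 1, 556], 'y': [9, 9], 'z': [9, 4]}

Answer:
{'x': [5, 1, 556], 'y': [9, 9]}
{'x': [5, 1, 556], 'y': [9, 9], 'z': [9, 4]}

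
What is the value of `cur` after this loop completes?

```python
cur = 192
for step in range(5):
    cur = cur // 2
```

Halve 5 times: 192 // 2^5 = 6
`cur` takes the values: 192 → 96 → 48 → 24 → 12 → 6

Answer: 6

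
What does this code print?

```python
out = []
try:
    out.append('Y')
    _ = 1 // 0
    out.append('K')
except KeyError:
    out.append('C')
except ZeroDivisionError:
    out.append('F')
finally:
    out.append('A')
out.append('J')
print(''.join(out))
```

Execution trace: 'Y' (try body) → 'F' (except ZeroDivisionError) → 'A' (finally) → 'J' (after the try/except). Output: YFAJ

Answer: YFAJ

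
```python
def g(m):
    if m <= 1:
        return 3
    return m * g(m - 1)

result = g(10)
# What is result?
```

g(10) = 10 * 9 * 8 * 7 * 6 * 5 * 4 * 3 * 2 * 3 = 10886400

Answer: 10886400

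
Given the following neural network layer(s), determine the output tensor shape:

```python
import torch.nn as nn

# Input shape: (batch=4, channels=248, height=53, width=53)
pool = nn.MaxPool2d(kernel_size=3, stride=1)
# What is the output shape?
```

Input: (4, 248, 53, 53) -> Output: (4, 248, 51, 51)

Answer: (4, 248, 51, 51)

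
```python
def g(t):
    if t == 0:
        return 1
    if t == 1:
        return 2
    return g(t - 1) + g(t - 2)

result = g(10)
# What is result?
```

Build up from base cases: g(0)=1, g(1)=2, g(2)=3, g(3)=5, g(4)=8, g(5)=13, g(6)=21, ..., g(10)=144

Answer: 144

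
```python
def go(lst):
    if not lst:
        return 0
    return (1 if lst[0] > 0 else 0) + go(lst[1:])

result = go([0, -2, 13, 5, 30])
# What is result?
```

Count of positive elements in [0, -2, 13, 5, 30] = 3

Answer: 3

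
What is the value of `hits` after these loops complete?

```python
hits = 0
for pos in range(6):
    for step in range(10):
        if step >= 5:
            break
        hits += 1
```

Inner breaks at 5, outer runs 6 times
`hits` takes the values: 0 → 1 → 2 → 3 → 4 → 5 → 6 → 7 → 8 → 9 → 10 → 11 → 12 → 13 → 14 → 15 → 16 → 17 → 18 → 19 → 20 → 21 → 22 → 23 → 24 → 25 → 26 → 27 → 28 → 29 → 30

Answer: 30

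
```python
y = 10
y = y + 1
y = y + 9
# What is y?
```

Trace:
`y = 10` → y = 10
`y = y + 1` → y = 11
`y = y + 9` → y = 20
So y = 20

Answer: 20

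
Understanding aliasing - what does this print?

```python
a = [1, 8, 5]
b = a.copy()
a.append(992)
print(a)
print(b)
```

Key concept: list.copy() creates independent copy.
Step by step:
`a = [1, 8, 5]` → a = [1, 8, 5]
`b = a.copy()` → b = [1, 8, 5]
`a.append(992)` → a = [1, 8, 5, 992]
`print(a)` → prints [1, 8, 5, 992]
`print(b)` → prints [1, 8, 5]

Answer:
[1, 8, 5, 992]
[1, 8, 5]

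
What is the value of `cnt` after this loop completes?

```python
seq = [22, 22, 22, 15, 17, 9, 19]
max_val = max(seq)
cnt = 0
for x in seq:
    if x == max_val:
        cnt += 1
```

Count of max value 22 in [22, 22, 22, 15, 17, 9, 19]
`cnt` takes the values: 0 → 1 → 2 → 3

Answer: 3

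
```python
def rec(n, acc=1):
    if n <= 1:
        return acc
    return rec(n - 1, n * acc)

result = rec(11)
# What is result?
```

Accumulator trace (n, acc): (11, 1) -> (10, 11) -> (9, 110) -> (8, 990) -> (7, 7920) -> (6, 55440) -> (5, 332640) -> (4, 1663200) -> (3, 6652800) -> (2, 19958400) -> (1, 39916800) -> return 39916800

Answer: 39916800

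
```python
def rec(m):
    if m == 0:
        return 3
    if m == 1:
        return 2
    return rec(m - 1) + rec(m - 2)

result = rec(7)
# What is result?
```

Build up from base cases: rec(0)=3, rec(1)=2, rec(2)=5, rec(3)=7, rec(4)=12, rec(5)=19, rec(6)=31, ..., rec(7)=50

Answer: 50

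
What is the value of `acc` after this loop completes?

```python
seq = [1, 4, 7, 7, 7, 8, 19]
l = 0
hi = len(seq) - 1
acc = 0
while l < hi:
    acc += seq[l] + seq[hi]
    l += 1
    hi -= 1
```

Sum of pairs from ends
`acc` takes the values: 0 → 20 → 32 → 46

Answer: 46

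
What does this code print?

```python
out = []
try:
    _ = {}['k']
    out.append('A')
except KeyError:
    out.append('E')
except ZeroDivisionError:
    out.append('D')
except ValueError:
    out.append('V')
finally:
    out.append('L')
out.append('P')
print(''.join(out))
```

Execution trace: 'E' (except KeyError) → 'L' (finally) → 'P' (after the try/except). Output: ELP

Answer: ELP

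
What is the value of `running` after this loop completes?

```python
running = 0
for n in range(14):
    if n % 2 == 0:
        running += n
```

Sum of even numbers 0 to 13
`running` takes the values: 0 → 2 → 6 → 12 → 20 → 30 → 42

Answer: 42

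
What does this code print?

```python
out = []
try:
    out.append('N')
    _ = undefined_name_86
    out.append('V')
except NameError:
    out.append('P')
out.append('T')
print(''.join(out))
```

Execution trace: 'N' (try body) → 'P' (except NameError) → 'T' (after the try/except). Output: NPT

Answer: NPT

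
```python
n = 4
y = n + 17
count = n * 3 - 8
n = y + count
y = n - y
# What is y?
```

Trace:
`n = 4` → n = 4
`y = n + 17` → y = 21
`count = n * 3 - 8` → count = 4
`n = y + count` → n = 25
`y = n - y` → y = 4
So y = 4

Answer: 4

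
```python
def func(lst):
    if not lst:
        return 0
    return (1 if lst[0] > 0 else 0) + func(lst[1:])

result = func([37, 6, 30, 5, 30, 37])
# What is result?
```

Count of positive elements in [37, 6, 30, 5, 30, 37] = 6

Answer: 6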